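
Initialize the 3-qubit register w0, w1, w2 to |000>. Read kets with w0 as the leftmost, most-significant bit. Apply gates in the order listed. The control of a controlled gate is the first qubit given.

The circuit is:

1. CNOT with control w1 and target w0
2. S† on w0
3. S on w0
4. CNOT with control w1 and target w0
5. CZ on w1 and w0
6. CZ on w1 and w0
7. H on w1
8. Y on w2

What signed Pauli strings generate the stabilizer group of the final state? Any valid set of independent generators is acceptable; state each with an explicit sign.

The final state is stabilized by the group generated by +IXI, +ZII, -IIZ; other independent generating sets are equally valid. Key observation: the block from step 1 through step 4 cancels to the identity and can be dropped.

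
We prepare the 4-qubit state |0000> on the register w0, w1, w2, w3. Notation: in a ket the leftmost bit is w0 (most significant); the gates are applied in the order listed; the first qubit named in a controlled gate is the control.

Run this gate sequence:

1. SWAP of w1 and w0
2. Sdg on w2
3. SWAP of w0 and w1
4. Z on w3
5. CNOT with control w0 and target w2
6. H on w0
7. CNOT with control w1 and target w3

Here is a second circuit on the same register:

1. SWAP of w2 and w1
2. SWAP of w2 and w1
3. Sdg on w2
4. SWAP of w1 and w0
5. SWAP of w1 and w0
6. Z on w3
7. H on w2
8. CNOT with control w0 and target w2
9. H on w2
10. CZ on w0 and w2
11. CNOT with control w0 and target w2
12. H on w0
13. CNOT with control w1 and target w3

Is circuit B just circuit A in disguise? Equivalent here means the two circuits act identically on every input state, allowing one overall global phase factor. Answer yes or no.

Yes — the two circuits implement the same unitary up to a global phase.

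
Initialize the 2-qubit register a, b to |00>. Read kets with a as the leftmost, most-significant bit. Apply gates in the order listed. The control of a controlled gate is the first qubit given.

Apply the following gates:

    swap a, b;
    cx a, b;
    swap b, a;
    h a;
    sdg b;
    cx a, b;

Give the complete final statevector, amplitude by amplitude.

The resulting statevector has amplitude sqrt(2)/2 on |00>, 0 on |01>, 0 on |10>, sqrt(2)/2 on |11>.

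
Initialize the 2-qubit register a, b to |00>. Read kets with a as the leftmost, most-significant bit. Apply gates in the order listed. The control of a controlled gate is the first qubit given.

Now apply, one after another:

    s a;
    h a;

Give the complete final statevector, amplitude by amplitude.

The final amplitudes are sqrt(2)/2 on |00>, 0 on |01>, sqrt(2)/2 on |10>, 0 on |11>.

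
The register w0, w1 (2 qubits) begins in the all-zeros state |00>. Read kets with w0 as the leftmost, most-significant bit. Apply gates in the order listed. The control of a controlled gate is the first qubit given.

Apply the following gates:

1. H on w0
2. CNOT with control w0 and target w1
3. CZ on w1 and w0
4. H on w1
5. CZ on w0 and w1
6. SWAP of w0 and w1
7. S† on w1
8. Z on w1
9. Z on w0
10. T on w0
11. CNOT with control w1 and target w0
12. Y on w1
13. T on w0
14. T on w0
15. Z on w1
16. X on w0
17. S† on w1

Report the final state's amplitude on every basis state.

The final amplitudes are -I/2 on |00>, exp(3*I*pi/4)/2 on |01>, exp(I*pi/4)/2 on |10>, -1/2 on |11>.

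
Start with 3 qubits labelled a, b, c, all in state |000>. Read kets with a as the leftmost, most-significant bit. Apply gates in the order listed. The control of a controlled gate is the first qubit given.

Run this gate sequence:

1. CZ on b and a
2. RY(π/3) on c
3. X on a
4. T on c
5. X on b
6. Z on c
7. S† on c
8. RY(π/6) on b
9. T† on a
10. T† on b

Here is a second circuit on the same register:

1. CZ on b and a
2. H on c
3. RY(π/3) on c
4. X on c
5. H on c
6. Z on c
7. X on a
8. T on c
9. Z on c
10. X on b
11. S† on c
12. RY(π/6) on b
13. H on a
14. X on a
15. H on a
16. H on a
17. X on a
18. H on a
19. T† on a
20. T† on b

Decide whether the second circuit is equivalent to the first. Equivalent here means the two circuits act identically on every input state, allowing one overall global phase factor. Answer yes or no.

No: there is an input state on which the two circuits produce genuinely different outputs (not merely differing by a phase).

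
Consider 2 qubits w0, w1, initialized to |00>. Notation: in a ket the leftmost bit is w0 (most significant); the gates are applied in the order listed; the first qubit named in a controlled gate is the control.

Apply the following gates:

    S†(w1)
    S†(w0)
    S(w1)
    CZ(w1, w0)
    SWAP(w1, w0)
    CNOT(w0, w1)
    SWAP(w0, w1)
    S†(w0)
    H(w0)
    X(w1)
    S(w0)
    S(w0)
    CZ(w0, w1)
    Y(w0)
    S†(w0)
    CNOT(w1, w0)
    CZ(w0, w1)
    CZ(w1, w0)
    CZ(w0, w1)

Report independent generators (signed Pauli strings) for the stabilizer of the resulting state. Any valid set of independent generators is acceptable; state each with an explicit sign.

One valid set of independent stabilizer generators is +YI, -IZ (any independent generating set of the same group is equally correct).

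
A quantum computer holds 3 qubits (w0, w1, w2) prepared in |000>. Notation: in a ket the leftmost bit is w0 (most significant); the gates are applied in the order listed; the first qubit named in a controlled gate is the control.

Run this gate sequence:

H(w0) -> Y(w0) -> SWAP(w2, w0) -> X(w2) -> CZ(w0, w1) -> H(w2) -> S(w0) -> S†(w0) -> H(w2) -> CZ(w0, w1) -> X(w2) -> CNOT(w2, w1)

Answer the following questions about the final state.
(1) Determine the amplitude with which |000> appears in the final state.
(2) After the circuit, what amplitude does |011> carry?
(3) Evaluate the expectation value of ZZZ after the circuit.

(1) The final state's coefficient on |000> equals -sqrt(2)*I/2. Key observation: gates 4-11 undo each other exactly, leaving only the rest of the circuit to track.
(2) |011> carries amplitude sqrt(2)*I/2 in the final state.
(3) The observable ZZZ averages to 1.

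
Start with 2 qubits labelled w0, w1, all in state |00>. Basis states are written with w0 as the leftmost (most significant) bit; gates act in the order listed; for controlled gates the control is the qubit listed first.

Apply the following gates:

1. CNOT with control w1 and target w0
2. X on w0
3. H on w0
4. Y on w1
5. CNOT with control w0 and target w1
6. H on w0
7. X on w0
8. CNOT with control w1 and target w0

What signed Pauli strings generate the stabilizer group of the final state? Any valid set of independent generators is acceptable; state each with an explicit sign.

One valid set of independent stabilizer generators is -XZ, +ZX (any independent generating set of the same group is equally correct).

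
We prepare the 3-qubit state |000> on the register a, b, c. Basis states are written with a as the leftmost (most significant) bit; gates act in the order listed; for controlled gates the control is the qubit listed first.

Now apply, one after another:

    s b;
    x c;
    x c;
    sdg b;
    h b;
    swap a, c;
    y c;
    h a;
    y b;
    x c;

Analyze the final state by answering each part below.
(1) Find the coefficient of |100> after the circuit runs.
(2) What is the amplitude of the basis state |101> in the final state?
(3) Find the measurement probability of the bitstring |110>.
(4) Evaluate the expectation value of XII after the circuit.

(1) |100> carries amplitude 1/2 in the final state. Key observation: steps 1-4 multiply out to the identity, so the circuit reduces to the remaining gates.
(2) The amplitude on |101> is 0.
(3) Outcome |110> occurs with probability 1/4.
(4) In the final state, XII has expectation 1.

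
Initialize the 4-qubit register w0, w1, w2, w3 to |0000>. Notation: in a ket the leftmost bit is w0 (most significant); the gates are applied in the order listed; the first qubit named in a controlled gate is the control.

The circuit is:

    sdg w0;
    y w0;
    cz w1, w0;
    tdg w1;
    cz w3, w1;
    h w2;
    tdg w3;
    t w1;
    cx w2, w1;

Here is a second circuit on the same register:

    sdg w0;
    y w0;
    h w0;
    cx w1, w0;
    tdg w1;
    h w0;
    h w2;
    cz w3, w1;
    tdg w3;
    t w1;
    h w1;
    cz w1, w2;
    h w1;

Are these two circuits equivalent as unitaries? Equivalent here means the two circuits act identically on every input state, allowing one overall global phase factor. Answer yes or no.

Yes: on every input state the two circuits agree up to one overall phase factor.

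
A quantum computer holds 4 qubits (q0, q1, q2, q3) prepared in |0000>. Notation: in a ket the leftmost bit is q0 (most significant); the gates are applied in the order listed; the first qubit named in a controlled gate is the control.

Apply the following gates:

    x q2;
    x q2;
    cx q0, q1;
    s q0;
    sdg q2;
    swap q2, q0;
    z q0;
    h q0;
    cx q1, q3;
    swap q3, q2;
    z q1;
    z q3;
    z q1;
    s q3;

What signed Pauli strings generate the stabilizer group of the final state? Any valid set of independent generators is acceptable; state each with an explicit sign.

One valid set of independent stabilizer generators is +XIII, +IZII, +IIZI, +IIIZ (any independent generating set of the same group is equally correct).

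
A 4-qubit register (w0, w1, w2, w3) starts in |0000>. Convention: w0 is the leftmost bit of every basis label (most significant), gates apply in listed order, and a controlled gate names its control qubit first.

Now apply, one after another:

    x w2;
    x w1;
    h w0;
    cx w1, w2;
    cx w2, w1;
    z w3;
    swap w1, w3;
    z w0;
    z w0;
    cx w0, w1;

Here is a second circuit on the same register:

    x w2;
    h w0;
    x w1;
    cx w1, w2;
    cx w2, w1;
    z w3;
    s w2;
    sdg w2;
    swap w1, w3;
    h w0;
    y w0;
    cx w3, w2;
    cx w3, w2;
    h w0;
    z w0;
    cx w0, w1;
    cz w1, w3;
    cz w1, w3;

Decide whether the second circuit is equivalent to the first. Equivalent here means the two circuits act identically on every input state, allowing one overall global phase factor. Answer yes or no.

No, they are not equivalent — no single phase factor reconciles the two unitaries.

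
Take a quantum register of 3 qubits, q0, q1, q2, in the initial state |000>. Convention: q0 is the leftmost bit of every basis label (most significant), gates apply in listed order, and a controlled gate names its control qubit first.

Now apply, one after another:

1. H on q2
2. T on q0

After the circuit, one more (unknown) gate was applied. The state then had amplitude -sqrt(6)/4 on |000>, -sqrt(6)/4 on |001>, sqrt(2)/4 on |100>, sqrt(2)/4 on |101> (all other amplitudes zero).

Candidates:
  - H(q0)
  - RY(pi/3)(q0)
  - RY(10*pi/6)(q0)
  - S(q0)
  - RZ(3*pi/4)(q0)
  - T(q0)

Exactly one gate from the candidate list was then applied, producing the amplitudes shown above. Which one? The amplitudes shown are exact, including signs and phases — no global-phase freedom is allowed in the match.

It was RY(10*pi/6)(q0) that produced the state shown.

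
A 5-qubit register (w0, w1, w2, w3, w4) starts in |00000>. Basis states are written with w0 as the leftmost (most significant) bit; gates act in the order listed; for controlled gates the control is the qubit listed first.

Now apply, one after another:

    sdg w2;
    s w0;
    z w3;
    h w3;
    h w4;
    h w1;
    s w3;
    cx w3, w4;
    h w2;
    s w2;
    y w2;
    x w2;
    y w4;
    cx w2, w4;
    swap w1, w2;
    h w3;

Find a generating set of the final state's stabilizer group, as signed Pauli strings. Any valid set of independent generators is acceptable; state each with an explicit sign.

The stabilizer group can be generated by +IYIII, +IIXII, -IIIYI, -IIIIX, +ZIIII, among other valid generating sets.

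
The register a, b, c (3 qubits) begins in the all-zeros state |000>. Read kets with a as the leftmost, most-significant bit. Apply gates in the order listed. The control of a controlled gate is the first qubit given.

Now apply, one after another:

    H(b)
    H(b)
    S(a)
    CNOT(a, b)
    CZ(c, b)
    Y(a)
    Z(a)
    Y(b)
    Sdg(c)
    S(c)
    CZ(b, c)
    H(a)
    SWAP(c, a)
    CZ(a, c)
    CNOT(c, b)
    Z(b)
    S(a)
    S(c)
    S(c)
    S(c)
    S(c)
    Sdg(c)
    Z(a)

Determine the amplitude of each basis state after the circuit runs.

The final amplitudes are sqrt(2)*I/2 on |001>, -sqrt(2)/2 on |010>, and 0 on every other basis state. Key observation: gates 18-21 undo each other exactly, leaving only the rest of the circuit to track.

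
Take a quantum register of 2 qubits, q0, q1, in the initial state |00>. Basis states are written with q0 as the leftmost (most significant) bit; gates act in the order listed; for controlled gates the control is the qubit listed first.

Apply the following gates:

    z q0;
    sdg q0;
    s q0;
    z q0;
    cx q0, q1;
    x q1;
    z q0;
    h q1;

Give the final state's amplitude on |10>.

The amplitude on |10> is 0.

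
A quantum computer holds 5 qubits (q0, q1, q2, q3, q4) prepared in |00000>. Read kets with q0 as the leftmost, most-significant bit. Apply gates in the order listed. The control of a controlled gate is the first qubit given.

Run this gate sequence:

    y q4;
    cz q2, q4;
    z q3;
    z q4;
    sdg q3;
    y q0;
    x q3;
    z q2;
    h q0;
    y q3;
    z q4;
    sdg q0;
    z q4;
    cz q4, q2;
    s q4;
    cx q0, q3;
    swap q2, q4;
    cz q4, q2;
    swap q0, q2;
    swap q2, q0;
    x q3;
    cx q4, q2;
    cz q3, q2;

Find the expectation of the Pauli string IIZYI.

The observable IIZYI averages to 0.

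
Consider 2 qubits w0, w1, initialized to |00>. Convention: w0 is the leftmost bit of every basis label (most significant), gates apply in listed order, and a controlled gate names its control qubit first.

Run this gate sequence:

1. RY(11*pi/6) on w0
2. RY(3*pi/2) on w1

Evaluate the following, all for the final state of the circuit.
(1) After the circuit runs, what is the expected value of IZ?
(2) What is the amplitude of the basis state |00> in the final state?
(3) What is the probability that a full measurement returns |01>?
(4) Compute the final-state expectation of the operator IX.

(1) The expectation value of IZ is 0.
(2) The final state's coefficient on |00> equals 1/4 + sqrt(3)/4.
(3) Outcome |01> occurs with probability sqrt(3)/8 + 1/4.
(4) The observable IX averages to -1.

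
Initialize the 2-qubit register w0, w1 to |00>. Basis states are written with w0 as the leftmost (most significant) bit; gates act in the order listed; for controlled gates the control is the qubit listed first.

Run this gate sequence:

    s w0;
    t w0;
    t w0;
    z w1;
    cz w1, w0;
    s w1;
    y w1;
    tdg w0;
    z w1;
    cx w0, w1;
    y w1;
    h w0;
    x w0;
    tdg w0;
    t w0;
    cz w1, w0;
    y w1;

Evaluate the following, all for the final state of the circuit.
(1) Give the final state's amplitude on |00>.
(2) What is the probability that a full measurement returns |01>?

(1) The amplitude on |00> is 0.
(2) The probability of measuring |01> is 1/2.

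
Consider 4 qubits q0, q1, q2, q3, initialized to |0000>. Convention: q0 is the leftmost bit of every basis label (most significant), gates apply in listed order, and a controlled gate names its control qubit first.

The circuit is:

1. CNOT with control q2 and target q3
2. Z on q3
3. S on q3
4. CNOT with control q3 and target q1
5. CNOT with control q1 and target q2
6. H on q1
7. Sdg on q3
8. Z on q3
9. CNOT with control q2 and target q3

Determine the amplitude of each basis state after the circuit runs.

After the circuit, the state carries amplitude sqrt(2)/2 on |0000>, sqrt(2)/2 on |0100>, and 0 on every other basis state.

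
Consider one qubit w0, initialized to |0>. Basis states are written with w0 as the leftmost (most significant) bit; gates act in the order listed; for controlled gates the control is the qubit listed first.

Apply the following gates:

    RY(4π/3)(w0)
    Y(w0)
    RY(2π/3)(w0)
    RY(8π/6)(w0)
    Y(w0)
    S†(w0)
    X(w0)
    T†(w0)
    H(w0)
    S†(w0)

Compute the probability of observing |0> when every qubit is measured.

A full measurement returns |0> with probability 1/2 - sqrt(6)/8.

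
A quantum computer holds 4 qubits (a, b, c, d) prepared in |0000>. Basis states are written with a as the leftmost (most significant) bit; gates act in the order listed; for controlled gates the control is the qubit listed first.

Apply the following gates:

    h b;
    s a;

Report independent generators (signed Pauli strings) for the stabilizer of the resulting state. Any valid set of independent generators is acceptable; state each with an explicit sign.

The final state is stabilized by the group generated by +IXII, +ZIII, +IIZI, +IIIZ; other independent generating sets are equally valid.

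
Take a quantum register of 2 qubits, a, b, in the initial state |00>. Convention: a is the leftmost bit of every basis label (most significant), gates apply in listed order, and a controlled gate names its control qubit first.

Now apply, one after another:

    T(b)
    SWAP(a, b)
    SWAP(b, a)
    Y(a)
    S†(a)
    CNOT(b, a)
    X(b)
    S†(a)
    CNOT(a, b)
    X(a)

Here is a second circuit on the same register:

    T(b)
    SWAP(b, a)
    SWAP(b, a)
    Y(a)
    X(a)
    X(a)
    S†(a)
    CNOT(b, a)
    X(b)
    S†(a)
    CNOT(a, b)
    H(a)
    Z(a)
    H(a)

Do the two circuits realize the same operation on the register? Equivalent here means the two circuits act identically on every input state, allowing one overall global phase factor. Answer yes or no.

Yes — the two circuits implement the same unitary up to a global phase.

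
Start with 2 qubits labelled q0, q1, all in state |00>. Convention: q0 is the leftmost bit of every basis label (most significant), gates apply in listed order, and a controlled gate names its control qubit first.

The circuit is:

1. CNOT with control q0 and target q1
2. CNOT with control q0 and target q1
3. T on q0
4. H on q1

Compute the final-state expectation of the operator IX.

In the final state, IX has expectation 1.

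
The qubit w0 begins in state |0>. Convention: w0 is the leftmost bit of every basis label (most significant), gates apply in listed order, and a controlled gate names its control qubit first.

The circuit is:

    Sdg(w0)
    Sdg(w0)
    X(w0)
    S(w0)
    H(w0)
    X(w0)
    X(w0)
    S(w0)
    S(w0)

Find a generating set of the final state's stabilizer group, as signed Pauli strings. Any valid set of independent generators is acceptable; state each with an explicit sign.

The final state is stabilized by the group generated by +X; other independent generating sets are equally valid.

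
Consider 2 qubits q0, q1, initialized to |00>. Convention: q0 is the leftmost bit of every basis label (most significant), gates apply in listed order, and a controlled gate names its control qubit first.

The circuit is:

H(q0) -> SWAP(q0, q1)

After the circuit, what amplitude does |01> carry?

The final state's coefficient on |01> equals sqrt(2)/2.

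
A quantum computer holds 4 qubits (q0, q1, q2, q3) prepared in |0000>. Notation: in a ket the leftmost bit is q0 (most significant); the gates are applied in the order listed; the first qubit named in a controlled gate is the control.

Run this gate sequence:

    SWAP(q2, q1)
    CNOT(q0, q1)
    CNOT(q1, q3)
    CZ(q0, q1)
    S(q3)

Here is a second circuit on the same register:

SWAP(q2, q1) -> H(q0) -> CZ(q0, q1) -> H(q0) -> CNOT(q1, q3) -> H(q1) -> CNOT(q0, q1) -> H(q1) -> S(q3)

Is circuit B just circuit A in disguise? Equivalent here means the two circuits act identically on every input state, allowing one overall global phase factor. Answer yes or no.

No — the two circuits implement different unitaries, even allowing a global phase.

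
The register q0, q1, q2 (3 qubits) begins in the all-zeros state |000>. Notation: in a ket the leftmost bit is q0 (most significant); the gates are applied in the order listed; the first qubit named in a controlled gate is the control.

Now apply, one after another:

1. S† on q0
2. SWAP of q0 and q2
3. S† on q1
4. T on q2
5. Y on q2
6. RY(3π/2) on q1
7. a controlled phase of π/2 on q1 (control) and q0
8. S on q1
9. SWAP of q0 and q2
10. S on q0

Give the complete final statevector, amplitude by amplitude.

The final amplitudes are sqrt(2)/2 on |100>, -sqrt(2)*I/2 on |110>, and 0 on every other basis state.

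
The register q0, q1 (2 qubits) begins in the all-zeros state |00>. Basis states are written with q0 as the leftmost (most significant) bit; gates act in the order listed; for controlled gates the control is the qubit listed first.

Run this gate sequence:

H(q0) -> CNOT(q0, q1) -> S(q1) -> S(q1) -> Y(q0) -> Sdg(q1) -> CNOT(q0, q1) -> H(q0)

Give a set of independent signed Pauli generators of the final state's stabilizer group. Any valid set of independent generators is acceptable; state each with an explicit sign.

The stabilizer group can be generated by -YI, -IZ, among other valid generating sets.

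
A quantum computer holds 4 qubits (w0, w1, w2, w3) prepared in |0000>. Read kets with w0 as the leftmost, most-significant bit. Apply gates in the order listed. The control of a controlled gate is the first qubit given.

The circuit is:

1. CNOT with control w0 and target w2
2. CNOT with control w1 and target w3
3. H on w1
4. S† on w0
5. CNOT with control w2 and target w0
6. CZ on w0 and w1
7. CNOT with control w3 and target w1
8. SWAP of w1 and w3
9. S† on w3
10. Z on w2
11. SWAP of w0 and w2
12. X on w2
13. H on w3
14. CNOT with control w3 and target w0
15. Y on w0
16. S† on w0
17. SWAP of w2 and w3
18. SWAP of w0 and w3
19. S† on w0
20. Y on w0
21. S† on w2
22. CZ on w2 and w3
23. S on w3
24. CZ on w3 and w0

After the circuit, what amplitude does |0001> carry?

The amplitude on |0001> is -1/2 - I/2.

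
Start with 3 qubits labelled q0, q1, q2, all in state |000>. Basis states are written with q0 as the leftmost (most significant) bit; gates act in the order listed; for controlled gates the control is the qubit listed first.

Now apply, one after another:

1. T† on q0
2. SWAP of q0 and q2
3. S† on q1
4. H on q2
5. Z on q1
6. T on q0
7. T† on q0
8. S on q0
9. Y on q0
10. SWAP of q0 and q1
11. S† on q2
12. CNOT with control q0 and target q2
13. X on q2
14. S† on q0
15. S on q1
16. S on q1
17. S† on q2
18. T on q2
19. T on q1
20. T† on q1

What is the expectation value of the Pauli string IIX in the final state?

The observable IIX averages to sqrt(2)/2.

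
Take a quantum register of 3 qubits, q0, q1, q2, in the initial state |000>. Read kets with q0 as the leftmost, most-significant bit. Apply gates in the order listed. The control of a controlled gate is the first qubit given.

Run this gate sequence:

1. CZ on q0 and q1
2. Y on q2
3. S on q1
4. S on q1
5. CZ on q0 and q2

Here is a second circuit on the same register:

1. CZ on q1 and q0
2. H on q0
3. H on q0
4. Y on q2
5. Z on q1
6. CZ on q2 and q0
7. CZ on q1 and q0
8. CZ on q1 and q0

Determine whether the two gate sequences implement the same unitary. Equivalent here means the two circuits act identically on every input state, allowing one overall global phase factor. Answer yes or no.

Yes — the two circuits implement the same unitary up to a global phase.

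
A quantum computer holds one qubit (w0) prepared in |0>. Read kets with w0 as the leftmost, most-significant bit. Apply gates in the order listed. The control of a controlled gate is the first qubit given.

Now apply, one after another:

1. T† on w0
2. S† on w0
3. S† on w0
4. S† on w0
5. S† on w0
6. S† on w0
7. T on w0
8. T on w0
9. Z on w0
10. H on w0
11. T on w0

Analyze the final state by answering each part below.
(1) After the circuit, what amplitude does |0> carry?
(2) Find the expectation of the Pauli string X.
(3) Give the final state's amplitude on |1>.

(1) |0> carries amplitude sqrt(2)/2 in the final state.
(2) In the final state, X has expectation sqrt(2)/2.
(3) |1> carries amplitude sqrt(2)*exp(I*pi/4)/2 in the final state.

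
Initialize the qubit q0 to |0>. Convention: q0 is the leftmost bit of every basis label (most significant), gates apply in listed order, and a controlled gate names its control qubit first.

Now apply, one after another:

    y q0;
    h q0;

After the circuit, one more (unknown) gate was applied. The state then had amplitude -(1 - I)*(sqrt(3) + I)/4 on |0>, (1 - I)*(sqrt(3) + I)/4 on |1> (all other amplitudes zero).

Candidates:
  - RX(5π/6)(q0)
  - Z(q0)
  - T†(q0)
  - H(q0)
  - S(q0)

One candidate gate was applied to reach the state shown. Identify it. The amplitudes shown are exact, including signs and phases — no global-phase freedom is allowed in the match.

The unique candidate consistent with the amplitudes is RX(5π/6)(q0).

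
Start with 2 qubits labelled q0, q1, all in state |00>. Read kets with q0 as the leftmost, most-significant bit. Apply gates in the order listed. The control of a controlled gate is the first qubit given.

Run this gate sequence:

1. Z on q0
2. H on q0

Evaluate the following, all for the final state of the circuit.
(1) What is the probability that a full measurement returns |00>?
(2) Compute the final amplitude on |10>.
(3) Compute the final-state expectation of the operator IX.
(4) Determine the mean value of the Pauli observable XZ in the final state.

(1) Outcome |00> occurs with probability 1/2.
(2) |10> carries amplitude sqrt(2)/2 in the final state.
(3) The expectation value of IX is 0.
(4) The expectation value of XZ is 1.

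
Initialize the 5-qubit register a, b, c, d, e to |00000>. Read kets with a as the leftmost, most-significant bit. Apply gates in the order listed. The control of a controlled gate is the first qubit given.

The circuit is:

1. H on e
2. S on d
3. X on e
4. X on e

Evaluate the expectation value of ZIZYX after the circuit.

The expectation value of ZIZYX is 0.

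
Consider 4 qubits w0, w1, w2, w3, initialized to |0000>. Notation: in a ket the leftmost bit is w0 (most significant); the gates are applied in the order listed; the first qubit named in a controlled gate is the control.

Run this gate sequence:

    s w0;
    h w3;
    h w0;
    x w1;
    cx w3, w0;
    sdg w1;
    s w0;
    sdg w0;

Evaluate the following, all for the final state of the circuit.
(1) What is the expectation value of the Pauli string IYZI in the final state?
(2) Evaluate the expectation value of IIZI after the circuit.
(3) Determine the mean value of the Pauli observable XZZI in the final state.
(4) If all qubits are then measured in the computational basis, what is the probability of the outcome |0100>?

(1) In the final state, IYZI has expectation 0.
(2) The expectation value of IIZI is 1.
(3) In the final state, XZZI has expectation -1.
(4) The probability of measuring |0100> is 1/4.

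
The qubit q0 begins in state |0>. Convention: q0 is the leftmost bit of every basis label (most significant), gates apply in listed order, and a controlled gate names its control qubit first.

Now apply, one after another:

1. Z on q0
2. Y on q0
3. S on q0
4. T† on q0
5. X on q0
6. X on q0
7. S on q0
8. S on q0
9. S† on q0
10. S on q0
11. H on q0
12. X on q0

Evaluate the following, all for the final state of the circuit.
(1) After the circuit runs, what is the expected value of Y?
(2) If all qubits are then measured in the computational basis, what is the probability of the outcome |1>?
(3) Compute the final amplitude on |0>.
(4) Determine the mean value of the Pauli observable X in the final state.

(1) The expectation value of Y is 0. Key observation: the block from step 5 through step 6 cancels to the identity and can be dropped.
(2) The probability of measuring |1> is 1/2.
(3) The final state's coefficient on |0> equals sqrt(2)*exp(3*I*pi/4)/2.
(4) The expectation value of X is -1.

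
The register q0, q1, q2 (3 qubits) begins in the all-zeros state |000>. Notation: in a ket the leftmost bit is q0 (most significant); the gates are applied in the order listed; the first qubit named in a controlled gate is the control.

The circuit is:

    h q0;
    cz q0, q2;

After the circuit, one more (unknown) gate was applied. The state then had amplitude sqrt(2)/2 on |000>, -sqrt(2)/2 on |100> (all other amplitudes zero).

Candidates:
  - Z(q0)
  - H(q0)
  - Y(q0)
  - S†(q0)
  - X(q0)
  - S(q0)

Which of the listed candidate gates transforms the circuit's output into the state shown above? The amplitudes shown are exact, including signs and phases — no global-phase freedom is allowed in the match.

The unique candidate consistent with the amplitudes is Z(q0).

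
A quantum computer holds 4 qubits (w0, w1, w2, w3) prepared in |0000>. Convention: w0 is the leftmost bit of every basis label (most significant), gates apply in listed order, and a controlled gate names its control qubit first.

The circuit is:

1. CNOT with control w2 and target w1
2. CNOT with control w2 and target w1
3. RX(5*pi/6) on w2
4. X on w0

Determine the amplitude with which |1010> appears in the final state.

The amplitude on |1010> is I*(-sqrt(6) - sqrt(2))/4. Key observation: the block from step 1 through step 2 cancels to the identity and can be dropped.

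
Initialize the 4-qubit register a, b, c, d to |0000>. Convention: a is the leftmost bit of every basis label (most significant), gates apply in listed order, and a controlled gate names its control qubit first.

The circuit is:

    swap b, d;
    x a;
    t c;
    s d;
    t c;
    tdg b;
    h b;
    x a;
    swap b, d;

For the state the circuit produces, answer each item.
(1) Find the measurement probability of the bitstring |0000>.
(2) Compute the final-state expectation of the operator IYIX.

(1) A full measurement returns |0000> with probability 1/2.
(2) The expectation value of IYIX is 0.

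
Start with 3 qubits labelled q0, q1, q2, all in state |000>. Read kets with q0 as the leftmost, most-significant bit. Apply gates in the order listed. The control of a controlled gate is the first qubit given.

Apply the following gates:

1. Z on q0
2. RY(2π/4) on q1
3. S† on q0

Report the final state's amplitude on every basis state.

After the circuit, the state carries amplitude sqrt(2)/2 on |000>, sqrt(2)/2 on |010>, and 0 on every other basis state.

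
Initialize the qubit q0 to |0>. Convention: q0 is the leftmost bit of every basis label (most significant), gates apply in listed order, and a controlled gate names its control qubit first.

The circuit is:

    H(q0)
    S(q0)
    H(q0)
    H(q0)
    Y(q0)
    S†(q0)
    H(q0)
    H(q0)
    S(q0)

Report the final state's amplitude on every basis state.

After the circuit, the state carries amplitude sqrt(2)/2 on |0>, sqrt(2)*I/2 on |1>.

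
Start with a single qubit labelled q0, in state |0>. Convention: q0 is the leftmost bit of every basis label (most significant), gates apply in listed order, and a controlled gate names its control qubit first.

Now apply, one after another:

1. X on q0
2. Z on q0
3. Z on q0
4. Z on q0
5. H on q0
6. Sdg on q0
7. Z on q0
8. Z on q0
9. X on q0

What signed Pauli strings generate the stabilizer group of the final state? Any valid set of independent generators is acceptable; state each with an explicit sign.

One valid set of independent stabilizer generators is -Y (any independent generating set of the same group is equally correct).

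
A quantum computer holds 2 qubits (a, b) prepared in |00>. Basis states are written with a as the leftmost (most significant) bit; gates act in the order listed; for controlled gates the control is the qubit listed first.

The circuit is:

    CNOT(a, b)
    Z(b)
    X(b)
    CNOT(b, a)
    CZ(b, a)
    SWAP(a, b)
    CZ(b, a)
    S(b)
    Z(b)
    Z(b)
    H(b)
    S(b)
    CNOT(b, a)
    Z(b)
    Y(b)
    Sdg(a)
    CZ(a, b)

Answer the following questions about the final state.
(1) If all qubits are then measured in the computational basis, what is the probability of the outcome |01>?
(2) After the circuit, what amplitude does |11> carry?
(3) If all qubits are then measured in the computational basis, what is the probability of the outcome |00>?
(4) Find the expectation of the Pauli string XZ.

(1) The probability of measuring |01> is 0.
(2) The final state's coefficient on |11> equals -sqrt(2)*I/2.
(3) The probability of measuring |00> is 1/2.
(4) The observable XZ averages to 0.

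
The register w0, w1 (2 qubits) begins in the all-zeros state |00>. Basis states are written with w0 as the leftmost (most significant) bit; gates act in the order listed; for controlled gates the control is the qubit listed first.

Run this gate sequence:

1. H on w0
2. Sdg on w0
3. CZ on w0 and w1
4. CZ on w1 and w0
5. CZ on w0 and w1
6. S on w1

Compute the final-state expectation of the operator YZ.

The observable YZ averages to -1.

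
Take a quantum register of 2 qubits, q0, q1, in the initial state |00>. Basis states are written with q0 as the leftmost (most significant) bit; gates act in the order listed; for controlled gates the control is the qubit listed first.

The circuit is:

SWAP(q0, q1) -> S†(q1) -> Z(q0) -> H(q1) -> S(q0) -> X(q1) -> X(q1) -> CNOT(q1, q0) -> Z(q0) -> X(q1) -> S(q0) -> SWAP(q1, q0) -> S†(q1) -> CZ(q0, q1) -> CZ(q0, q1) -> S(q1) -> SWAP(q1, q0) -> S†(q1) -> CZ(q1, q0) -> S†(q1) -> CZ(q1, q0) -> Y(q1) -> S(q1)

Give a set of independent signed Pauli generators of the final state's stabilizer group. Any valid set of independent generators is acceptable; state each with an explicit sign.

The final state is stabilized by the group generated by +XX, +ZZ; other independent generating sets are equally valid. Key observation: the block from step 12 through step 17 cancels to the identity and can be dropped.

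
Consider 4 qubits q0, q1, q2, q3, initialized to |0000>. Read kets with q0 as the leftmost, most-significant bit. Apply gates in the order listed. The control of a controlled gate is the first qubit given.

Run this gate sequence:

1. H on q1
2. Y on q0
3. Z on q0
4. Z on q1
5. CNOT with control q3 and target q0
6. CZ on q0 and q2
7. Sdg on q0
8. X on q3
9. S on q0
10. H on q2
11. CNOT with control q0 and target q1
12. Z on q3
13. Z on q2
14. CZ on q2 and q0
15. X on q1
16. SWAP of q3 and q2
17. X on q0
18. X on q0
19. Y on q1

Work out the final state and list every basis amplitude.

After the circuit, the state carries amplitude -1/2 on |1010>, -1/2 on |1011>, -1/2 on |1110>, -1/2 on |1111>, and 0 on every other basis state.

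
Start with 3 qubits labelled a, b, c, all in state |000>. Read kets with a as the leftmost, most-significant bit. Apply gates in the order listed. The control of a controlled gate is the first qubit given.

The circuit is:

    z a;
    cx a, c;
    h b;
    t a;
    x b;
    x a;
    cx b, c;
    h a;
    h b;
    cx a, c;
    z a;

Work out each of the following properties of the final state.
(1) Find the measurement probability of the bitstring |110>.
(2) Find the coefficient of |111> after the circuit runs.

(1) Outcome |110> occurs with probability 1/8.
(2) The amplitude on |111> is sqrt(2)/4.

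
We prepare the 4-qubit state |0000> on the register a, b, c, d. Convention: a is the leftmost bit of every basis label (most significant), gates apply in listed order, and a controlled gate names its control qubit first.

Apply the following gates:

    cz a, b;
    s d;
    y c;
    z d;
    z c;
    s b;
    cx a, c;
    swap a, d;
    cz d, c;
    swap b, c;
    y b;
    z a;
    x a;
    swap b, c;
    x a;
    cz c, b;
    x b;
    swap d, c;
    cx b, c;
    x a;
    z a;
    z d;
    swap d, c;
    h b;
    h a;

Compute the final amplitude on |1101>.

The amplitude on |1101> is 1/2.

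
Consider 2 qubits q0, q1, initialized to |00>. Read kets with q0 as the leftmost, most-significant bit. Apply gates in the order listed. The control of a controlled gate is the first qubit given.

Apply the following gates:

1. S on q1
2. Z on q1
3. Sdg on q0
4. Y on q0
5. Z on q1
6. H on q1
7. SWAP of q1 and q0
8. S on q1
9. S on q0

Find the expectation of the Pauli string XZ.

The observable XZ averages to 0.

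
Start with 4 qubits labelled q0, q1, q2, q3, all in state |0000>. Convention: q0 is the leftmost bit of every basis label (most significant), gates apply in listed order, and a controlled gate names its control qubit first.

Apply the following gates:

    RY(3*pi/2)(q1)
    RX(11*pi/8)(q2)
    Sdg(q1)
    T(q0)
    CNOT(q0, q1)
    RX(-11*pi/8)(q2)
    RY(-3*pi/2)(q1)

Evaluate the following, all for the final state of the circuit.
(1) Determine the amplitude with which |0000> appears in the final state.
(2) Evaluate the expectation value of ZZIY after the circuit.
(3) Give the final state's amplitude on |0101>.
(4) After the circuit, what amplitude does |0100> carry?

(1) The amplitude on |0000> is 1/2 - I/2.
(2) In the final state, ZZIY has expectation 0.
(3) |0101> carries amplitude 0 in the final state.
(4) |0100> carries amplitude 1/2 + I/2 in the final state.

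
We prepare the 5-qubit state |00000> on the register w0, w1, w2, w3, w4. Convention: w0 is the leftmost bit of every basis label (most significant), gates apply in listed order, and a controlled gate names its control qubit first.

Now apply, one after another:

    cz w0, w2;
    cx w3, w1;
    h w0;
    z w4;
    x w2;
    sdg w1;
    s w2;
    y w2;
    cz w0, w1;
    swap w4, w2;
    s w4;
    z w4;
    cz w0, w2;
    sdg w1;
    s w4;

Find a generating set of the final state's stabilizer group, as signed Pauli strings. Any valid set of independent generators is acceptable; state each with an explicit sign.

The stabilizer group can be generated by +XIIII, +IZIII, +IIZII, +IIIZI, +IIIIZ, among other valid generating sets.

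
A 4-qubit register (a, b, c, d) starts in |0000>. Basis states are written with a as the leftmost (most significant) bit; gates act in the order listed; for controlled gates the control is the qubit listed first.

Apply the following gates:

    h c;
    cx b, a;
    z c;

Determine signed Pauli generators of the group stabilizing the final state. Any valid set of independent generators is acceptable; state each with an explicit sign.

The stabilizer group can be generated by -IIXI, +ZIII, +IZII, +IIIZ, among other valid generating sets.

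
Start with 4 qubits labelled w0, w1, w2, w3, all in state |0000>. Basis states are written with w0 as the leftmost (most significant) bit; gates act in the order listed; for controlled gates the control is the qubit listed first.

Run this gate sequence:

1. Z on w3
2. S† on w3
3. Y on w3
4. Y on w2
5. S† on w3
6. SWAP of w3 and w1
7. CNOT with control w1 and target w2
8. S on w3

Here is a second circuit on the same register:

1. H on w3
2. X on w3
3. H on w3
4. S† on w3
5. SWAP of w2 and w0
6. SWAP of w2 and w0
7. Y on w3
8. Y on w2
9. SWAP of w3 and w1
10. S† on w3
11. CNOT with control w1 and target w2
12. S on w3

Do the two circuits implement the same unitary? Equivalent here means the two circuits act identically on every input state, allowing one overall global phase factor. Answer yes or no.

No — the two circuits implement different unitaries, even allowing a global phase.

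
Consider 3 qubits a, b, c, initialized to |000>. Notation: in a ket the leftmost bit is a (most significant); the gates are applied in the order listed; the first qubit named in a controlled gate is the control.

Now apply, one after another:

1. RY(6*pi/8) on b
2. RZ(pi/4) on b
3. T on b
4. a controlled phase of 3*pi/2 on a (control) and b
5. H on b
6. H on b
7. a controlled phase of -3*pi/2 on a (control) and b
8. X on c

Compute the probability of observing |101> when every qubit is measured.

Outcome |101> occurs with probability 0.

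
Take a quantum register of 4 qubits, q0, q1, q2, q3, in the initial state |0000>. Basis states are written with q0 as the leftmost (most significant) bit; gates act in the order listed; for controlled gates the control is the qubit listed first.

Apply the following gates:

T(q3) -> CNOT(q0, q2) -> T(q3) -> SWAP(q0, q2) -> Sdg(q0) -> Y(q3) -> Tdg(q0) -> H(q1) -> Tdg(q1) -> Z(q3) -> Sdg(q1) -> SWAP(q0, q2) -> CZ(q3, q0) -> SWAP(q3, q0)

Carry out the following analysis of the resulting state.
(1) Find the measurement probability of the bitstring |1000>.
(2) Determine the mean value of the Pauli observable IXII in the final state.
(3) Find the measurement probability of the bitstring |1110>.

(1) Outcome |1000> occurs with probability 1/2.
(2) The observable IXII averages to -sqrt(2)/2.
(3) A full measurement returns |1110> with probability 0.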